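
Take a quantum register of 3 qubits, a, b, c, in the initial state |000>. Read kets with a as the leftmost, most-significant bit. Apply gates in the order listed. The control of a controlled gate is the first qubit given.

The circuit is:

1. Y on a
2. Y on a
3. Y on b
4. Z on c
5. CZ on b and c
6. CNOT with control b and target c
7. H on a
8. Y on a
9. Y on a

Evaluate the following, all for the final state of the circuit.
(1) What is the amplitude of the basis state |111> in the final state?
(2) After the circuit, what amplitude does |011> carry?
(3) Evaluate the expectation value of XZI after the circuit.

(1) |111> carries amplitude sqrt(2)*I/2 in the final state.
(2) |011> carries amplitude sqrt(2)*I/2 in the final state.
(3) In the final state, XZI has expectation -1.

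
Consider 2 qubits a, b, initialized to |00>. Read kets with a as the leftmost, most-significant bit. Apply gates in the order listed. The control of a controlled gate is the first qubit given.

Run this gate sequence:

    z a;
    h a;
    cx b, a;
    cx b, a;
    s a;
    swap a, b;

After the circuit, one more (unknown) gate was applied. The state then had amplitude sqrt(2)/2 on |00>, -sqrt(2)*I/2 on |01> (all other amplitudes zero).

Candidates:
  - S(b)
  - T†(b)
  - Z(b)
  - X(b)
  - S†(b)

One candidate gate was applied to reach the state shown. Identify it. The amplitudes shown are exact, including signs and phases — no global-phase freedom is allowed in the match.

The applied gate was Z(b). Key observation: gates 3-4 undo each other exactly, leaving only the rest of the circuit to track.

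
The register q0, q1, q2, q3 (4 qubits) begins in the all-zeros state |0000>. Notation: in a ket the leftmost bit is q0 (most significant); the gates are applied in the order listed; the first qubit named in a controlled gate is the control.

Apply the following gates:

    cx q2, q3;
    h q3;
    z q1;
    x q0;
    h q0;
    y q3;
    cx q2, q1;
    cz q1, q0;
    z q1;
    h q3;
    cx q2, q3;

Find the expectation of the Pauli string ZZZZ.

The expectation value of ZZZZ is 0.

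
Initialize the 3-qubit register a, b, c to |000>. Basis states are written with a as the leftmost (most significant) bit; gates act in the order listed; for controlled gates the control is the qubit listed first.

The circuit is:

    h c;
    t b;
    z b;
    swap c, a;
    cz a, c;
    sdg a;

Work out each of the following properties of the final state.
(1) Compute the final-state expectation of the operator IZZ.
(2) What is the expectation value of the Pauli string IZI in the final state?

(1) In the final state, IZZ has expectation 1.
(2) The expectation value of IZI is 1.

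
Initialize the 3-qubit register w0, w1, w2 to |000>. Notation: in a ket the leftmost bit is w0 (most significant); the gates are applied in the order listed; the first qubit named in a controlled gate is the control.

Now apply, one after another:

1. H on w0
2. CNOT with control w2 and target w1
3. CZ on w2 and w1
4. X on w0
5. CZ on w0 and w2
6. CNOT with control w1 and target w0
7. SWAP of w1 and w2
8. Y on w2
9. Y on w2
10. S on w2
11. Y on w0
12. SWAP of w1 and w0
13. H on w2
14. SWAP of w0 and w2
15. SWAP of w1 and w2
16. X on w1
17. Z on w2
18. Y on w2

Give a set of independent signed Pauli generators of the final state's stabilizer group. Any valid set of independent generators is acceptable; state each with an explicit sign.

The final state is stabilized by the group generated by +XII, -IIX, -IZI; other independent generating sets are equally valid.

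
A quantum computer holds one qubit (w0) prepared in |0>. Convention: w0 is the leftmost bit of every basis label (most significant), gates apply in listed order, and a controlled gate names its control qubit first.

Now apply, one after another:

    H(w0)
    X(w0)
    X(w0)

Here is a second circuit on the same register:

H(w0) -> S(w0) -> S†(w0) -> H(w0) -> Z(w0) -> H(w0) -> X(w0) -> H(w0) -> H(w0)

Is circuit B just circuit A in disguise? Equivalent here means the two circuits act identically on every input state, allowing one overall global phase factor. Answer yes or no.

Yes, they are equivalent — the unitaries differ by at most a global phase.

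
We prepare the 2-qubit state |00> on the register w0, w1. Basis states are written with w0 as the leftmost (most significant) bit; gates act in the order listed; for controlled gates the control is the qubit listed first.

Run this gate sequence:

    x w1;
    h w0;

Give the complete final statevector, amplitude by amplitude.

The resulting statevector has amplitude 0 on |00>, sqrt(2)/2 on |01>, 0 on |10>, sqrt(2)/2 on |11>.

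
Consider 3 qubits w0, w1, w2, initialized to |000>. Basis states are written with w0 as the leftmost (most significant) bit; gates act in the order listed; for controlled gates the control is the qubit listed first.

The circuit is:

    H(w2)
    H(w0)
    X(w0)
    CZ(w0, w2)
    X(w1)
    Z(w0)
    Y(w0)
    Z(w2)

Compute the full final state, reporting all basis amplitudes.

The resulting statevector has amplitude 0 on |000>, 0 on |001>, I/2 on |010>, I/2 on |011>, 0 on |100>, 0 on |101>, I/2 on |110>, -I/2 on |111>.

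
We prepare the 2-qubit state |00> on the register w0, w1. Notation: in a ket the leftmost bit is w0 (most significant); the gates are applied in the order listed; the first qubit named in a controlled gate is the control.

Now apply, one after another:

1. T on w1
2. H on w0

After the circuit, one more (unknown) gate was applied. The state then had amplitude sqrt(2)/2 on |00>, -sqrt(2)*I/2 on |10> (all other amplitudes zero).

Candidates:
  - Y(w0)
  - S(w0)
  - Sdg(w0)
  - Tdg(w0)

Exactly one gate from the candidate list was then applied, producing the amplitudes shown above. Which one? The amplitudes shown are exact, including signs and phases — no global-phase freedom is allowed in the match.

The applied gate was Sdg(w0).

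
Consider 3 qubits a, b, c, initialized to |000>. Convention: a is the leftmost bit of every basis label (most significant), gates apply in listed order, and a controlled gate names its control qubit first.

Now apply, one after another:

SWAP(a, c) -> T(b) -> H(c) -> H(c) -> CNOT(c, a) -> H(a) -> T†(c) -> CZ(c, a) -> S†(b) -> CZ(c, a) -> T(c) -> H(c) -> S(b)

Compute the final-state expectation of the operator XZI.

In the final state, XZI has expectation 1.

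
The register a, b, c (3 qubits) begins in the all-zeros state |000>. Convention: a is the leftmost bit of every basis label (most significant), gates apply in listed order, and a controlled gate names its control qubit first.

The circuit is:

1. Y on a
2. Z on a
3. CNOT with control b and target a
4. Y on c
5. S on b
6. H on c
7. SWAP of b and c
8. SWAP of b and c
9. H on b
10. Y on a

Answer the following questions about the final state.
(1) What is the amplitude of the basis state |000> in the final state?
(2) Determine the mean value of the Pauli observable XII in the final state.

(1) The amplitude on |000> is -I/2.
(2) The observable XII averages to 0.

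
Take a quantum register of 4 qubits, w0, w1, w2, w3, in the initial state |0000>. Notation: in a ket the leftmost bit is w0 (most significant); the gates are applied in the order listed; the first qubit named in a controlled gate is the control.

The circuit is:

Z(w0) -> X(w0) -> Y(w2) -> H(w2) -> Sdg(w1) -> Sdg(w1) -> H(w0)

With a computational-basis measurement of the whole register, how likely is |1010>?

Outcome |1010> occurs with probability 1/4.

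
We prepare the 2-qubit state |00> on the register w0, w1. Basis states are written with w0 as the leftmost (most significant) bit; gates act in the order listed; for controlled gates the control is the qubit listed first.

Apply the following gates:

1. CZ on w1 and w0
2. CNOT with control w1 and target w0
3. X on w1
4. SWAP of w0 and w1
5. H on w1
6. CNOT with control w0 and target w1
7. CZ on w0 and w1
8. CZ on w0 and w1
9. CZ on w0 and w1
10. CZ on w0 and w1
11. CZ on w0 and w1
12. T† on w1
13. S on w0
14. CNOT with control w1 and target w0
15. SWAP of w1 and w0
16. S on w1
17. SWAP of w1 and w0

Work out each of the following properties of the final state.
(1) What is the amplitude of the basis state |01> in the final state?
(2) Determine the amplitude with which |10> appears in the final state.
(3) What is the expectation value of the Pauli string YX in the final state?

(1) The final state's coefficient on |01> equals -sqrt(2)*exp(I*pi/4)/2.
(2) The final state's coefficient on |10> equals -sqrt(2)/2.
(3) In the final state, YX has expectation -sqrt(2)/2.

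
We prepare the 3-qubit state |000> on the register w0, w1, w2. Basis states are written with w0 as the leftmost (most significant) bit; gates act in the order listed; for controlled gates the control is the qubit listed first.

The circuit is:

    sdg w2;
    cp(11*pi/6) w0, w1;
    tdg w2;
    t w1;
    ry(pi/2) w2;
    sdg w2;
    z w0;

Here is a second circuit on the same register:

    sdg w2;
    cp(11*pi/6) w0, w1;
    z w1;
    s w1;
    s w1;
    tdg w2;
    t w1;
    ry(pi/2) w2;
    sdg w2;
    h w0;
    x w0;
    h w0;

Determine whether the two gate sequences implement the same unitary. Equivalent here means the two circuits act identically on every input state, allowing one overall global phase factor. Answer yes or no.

Yes, they are equivalent — the unitaries differ by at most a global phase.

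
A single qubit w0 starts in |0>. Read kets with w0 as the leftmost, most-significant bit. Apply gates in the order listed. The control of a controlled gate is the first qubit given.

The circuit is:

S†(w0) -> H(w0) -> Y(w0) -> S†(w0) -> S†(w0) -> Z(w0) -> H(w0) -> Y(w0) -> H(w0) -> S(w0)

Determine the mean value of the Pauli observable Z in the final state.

The expectation value of Z is 0.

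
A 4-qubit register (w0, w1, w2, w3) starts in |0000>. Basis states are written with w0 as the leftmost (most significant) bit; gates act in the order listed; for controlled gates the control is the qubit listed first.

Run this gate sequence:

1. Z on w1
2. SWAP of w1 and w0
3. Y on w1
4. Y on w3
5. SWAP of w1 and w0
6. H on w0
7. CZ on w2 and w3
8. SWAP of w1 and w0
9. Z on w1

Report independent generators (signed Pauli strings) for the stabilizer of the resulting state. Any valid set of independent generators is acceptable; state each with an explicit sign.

One valid set of independent stabilizer generators is +IXII, +ZIII, +IIZI, -IIIZ (any independent generating set of the same group is equally correct).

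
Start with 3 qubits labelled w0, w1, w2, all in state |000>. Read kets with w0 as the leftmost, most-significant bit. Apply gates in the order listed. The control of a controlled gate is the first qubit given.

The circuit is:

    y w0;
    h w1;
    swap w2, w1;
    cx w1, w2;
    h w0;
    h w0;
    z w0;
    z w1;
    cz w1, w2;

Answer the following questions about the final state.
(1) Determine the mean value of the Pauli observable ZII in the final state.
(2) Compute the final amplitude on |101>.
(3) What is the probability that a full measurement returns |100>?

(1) In the final state, ZII has expectation -1. Key observation: the block from step 5 through step 6 cancels to the identity and can be dropped.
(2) |101> carries amplitude -sqrt(2)*I/2 in the final state.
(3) Outcome |100> occurs with probability 1/2.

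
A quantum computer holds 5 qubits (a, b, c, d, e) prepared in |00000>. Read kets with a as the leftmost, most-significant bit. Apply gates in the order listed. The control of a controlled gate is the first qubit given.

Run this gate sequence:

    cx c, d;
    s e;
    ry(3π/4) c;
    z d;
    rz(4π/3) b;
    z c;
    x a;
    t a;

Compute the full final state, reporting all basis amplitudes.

The final amplitudes are -sqrt(2 - sqrt(2))*exp(7*I*pi/12)/2 on |10000>, sqrt(sqrt(2) + 2)*exp(7*I*pi/12)/2 on |10100>, and 0 on every other basis state.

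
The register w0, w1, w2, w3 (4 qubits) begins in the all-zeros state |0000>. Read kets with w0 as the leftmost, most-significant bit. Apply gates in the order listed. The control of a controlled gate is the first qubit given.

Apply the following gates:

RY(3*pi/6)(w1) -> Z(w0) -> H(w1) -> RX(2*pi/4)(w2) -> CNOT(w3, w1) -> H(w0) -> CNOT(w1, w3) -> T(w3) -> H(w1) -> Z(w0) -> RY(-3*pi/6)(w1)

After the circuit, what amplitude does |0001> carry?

The amplitude on |0001> is 0.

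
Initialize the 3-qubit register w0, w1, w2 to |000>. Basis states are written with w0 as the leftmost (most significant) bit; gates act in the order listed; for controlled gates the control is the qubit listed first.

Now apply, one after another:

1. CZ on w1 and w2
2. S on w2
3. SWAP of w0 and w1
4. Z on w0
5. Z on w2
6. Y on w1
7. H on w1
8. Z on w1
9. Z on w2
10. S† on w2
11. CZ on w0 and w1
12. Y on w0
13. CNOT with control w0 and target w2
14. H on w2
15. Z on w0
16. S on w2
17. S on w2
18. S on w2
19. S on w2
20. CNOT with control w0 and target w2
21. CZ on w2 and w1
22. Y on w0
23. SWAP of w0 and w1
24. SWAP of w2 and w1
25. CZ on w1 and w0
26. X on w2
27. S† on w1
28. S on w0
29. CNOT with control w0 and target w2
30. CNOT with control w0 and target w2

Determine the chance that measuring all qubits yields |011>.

Outcome |011> occurs with probability 1/4. Key observation: the block from step 16 through step 19 cancels to the identity and can be dropped.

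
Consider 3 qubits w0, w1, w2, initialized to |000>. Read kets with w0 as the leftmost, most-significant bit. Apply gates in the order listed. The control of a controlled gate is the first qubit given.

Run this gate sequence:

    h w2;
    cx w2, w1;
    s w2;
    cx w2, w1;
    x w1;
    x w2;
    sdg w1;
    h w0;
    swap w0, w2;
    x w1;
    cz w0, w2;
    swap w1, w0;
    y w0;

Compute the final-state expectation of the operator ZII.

In the final state, ZII has expectation -1.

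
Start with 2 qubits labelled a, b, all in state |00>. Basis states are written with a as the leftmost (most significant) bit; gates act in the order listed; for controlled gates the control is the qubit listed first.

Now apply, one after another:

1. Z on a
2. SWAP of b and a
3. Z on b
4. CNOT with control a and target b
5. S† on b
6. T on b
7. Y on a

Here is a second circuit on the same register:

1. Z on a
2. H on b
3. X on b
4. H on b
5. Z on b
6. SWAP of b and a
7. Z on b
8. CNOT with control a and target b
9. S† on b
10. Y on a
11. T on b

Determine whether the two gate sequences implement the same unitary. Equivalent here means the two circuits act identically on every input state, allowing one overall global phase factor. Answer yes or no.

Yes, they are equivalent — the unitaries differ by at most a global phase.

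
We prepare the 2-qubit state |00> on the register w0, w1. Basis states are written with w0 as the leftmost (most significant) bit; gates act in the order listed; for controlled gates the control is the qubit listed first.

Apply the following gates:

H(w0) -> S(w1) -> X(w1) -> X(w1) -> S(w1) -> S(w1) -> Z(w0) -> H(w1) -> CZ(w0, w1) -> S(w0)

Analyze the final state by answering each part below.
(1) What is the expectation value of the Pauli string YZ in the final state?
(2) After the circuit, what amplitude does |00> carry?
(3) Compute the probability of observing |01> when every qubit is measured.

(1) The expectation value of YZ is -1. Key observation: gates 3-4 undo each other exactly, leaving only the rest of the circuit to track.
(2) The final state's coefficient on |00> equals 1/2.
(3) The probability of measuring |01> is 1/4.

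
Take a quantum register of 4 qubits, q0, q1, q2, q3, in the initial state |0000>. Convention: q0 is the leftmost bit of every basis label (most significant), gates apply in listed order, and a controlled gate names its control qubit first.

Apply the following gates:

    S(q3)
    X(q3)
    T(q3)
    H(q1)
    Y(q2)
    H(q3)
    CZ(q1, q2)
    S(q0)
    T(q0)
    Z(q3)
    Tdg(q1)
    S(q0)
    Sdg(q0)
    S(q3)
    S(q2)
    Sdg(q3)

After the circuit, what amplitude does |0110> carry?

The amplitude on |0110> is 1/2. Key observation: the block from step 12 through step 13 cancels to the identity and can be dropped.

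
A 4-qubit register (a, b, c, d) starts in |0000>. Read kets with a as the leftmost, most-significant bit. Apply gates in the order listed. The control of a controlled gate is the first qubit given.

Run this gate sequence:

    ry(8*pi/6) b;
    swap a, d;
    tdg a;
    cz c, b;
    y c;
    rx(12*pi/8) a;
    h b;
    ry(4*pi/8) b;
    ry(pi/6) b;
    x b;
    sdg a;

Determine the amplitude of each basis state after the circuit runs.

After the circuit, the state carries amplitude I*(-1 + sqrt(3))/4 on |0010>, I*(-sqrt(3) - 1)/4 on |0110>, I*(-1 + sqrt(3))/4 on |1010>, I*(-sqrt(3) - 1)/4 on |1110>, and 0 on every other basis state.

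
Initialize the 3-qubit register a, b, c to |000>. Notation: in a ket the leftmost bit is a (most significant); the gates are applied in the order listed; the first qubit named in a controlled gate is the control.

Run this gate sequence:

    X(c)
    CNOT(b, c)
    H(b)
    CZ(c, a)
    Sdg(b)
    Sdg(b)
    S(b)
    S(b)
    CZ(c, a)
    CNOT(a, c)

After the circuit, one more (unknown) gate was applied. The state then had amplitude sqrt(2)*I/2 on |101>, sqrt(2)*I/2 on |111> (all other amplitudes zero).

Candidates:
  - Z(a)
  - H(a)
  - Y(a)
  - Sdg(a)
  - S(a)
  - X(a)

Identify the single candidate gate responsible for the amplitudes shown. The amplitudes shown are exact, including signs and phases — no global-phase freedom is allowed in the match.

It was Y(a) that produced the state shown. Key observation: the block from step 4 through step 9 cancels to the identity and can be dropped.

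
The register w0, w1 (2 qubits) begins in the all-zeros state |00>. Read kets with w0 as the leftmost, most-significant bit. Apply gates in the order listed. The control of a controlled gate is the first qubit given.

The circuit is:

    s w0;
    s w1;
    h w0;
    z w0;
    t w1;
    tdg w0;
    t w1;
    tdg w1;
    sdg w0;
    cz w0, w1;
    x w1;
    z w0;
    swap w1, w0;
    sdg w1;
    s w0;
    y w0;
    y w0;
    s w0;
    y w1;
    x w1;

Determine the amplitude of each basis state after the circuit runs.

The final amplitudes are 0 on |00>, 0 on |01>, -sqrt(2)*I/2 on |10>, -sqrt(2)*exp(I*pi/4)/2 on |11>.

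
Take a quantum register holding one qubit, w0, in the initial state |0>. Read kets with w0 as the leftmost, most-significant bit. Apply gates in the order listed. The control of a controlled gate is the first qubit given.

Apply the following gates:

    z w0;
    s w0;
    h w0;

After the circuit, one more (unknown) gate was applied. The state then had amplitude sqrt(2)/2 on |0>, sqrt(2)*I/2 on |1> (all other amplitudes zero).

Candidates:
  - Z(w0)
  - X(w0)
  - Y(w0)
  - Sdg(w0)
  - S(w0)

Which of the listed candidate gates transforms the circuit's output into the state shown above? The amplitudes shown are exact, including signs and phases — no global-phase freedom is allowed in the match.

The applied gate was S(w0).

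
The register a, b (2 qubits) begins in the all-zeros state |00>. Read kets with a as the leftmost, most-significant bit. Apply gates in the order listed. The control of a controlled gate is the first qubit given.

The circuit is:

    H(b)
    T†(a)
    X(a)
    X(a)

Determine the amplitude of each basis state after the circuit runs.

After the circuit, the state carries amplitude sqrt(2)/2 on |00>, sqrt(2)/2 on |01>, 0 on |10>, 0 on |11>. Key observation: steps 3-4 multiply out to the identity, so the circuit reduces to the remaining gates.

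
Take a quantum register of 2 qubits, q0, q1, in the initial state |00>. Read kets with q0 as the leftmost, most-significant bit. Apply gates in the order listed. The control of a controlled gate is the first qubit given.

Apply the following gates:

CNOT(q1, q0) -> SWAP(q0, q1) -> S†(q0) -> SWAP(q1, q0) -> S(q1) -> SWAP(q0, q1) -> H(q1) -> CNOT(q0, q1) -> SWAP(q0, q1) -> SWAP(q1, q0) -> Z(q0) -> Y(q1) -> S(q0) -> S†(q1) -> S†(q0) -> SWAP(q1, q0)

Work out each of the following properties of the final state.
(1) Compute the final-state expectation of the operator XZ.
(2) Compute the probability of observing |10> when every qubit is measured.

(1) The observable XZ averages to 0.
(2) Outcome |10> occurs with probability 1/2.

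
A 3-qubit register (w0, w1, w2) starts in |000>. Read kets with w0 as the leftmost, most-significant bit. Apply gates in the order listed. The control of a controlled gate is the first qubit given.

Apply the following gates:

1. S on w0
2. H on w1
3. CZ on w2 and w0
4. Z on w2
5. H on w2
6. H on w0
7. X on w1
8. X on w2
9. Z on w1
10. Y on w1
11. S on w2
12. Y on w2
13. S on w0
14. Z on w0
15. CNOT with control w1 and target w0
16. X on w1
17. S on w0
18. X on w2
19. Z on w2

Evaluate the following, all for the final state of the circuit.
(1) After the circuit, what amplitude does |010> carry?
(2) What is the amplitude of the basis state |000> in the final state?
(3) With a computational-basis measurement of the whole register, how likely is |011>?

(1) |010> carries amplitude -sqrt(2)/4 in the final state.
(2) The final state's coefficient on |000> equals sqrt(2)*I/4.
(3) The probability of measuring |011> is 1/8.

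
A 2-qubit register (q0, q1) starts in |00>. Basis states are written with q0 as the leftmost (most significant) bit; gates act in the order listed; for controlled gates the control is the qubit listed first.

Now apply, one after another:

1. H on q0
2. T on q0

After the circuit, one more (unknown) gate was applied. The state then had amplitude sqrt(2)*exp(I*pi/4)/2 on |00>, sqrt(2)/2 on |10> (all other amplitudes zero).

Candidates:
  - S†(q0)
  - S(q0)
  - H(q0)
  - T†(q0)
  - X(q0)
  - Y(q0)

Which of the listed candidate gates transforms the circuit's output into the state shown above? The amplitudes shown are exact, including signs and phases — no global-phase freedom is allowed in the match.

The applied gate was X(q0).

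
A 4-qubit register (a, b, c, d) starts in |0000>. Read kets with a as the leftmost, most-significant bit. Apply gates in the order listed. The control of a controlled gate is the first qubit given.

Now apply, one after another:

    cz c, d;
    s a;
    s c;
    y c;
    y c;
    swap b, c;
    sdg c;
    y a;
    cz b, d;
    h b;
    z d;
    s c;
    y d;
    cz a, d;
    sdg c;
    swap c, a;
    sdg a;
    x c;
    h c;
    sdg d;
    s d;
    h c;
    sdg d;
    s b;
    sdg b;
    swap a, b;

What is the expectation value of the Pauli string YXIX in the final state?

The observable YXIX averages to 0.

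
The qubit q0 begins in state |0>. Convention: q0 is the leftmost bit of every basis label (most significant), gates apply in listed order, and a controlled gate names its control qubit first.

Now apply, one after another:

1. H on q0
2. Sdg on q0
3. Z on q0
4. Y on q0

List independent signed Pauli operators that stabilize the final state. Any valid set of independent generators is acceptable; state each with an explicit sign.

The stabilizer group can be generated by +Y, among other valid generating sets.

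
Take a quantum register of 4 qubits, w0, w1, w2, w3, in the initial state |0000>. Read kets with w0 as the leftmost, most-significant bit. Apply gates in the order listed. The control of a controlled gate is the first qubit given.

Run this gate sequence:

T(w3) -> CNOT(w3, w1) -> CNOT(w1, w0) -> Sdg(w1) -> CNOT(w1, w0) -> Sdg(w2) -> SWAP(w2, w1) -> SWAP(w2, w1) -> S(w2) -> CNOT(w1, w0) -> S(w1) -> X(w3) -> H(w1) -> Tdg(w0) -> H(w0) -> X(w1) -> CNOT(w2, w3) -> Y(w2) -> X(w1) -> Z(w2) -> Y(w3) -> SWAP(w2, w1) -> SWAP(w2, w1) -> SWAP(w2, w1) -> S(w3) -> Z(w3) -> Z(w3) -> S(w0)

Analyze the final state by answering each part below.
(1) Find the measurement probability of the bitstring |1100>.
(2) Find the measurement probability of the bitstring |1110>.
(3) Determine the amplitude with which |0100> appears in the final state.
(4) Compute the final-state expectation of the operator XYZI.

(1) The probability of measuring |1100> is 1/4.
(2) A full measurement returns |1110> with probability 1/4.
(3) |0100> carries amplitude -1/2 in the final state.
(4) The expectation value of XYZI is 0.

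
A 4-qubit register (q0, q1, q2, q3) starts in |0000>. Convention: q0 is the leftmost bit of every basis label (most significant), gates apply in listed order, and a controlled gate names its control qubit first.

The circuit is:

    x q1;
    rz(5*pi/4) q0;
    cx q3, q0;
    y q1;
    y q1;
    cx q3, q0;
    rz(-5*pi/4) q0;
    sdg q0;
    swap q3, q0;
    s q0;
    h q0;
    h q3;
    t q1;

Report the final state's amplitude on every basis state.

The final amplitudes are exp(I*pi/4)/2 on |0100>, exp(I*pi/4)/2 on |0101>, exp(I*pi/4)/2 on |1100>, exp(I*pi/4)/2 on |1101>, and 0 on every other basis state. Key observation: steps 2-7 multiply out to the identity, so the circuit reduces to the remaining gates.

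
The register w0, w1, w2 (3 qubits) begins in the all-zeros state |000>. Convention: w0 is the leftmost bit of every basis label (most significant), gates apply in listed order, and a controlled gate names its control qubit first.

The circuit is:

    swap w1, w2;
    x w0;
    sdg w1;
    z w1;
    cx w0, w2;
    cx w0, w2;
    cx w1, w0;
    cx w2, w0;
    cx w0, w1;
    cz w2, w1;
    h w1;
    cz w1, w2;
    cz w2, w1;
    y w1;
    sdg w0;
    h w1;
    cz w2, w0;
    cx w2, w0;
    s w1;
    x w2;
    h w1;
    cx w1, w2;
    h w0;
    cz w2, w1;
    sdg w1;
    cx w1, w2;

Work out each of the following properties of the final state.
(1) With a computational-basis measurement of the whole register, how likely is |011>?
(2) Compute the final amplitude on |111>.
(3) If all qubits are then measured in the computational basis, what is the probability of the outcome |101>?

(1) Outcome |011> occurs with probability 1/4.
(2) |111> carries amplitude I/2 in the final state.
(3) The probability of measuring |101> is 1/4.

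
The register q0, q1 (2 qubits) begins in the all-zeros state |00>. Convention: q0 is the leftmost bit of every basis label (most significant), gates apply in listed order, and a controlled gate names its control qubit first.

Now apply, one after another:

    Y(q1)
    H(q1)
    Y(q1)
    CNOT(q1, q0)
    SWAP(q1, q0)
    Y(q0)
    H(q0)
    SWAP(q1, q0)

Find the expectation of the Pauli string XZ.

The expectation value of XZ is -1.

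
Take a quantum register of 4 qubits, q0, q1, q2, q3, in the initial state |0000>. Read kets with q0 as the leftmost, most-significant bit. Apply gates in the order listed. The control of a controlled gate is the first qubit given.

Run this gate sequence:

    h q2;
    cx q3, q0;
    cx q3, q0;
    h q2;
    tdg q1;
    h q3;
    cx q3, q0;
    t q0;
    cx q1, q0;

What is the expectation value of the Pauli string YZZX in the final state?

The observable YZZX averages to sqrt(2)/2.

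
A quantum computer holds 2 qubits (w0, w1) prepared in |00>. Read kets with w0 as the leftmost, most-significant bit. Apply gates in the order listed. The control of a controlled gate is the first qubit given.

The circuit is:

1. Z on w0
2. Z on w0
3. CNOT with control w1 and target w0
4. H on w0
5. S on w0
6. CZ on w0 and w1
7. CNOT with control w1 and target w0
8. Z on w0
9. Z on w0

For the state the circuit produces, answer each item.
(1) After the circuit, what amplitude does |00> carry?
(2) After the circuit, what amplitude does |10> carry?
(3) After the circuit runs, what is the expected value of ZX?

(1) |00> carries amplitude sqrt(2)/2 in the final state.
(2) |10> carries amplitude sqrt(2)*I/2 in the final state.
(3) The observable ZX averages to 0.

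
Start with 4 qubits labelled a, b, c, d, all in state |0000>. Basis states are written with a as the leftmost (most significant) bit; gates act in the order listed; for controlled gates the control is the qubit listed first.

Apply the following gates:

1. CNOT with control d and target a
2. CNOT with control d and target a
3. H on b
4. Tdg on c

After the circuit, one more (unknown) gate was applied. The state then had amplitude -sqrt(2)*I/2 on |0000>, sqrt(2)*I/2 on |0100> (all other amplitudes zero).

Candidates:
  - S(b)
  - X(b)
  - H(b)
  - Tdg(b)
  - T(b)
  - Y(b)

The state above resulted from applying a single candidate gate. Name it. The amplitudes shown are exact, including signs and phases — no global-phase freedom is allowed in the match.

It was Y(b) that produced the state shown.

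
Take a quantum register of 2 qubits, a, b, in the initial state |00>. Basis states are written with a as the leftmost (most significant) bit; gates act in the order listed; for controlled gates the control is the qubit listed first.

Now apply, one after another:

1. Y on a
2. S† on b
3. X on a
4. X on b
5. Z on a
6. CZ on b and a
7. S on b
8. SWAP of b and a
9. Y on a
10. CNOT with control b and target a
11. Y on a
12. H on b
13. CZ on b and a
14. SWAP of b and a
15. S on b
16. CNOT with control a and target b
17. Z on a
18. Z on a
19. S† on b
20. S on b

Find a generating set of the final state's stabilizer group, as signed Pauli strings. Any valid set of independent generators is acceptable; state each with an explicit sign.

The stabilizer group can be generated by -XX, -ZZ, among other valid generating sets.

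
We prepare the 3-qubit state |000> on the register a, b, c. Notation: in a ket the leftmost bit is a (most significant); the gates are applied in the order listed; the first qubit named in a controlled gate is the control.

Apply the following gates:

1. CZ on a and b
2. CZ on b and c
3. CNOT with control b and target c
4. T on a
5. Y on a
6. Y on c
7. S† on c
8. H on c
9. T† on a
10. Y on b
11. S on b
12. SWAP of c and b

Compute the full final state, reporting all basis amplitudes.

The final amplitudes are -sqrt(2)*exp(I*pi/4)/2 on |101>, sqrt(2)*exp(I*pi/4)/2 on |111>, and 0 on every other basis state.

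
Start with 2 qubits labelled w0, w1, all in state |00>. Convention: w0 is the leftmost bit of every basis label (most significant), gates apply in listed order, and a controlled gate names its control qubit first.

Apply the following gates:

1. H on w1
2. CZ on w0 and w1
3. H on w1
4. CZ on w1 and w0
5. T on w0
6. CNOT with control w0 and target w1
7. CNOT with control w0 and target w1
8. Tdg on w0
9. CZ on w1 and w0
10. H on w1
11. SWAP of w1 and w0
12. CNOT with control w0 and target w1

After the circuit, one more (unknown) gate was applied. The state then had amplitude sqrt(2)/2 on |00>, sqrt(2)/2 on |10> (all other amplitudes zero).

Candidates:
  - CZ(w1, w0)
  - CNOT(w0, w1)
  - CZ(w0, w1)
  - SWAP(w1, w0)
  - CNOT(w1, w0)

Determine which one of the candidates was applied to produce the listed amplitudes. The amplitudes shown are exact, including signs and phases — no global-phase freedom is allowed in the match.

The unique candidate consistent with the amplitudes is CNOT(w0, w1). Key observation: the block from step 3 through step 10 cancels to the identity and can be dropped.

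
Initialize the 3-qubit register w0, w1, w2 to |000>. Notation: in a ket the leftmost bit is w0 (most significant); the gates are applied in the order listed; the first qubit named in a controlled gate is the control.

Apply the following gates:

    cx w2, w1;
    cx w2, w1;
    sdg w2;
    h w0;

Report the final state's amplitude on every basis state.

After the circuit, the state carries amplitude sqrt(2)/2 on |000>, sqrt(2)/2 on |100>, and 0 on every other basis state.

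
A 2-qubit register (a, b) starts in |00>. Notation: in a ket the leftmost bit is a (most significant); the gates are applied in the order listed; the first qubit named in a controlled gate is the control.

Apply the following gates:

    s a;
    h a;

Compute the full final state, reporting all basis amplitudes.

After the circuit, the state carries amplitude sqrt(2)/2 on |00>, 0 on |01>, sqrt(2)/2 on |10>, 0 on |11>.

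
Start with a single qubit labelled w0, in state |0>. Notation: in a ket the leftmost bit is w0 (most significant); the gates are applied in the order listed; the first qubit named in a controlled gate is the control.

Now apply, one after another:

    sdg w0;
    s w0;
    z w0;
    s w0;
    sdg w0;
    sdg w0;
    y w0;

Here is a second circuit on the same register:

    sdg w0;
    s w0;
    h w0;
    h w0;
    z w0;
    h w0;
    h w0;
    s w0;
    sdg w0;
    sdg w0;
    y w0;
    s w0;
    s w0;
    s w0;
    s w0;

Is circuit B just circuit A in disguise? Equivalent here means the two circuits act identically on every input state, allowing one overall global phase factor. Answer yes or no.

Yes, they are equivalent — the unitaries differ by at most a global phase.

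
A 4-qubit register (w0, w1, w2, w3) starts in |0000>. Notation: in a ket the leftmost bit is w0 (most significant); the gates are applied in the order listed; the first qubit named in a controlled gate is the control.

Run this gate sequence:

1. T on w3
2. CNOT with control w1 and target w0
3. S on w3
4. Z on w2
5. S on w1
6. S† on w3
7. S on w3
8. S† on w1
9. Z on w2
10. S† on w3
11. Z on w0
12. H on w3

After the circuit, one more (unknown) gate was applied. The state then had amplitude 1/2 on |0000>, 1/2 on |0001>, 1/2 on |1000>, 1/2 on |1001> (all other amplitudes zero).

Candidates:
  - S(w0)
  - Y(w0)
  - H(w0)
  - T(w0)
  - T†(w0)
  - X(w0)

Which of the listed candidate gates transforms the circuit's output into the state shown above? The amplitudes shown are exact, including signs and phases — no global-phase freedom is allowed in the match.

The unique candidate consistent with the amplitudes is H(w0).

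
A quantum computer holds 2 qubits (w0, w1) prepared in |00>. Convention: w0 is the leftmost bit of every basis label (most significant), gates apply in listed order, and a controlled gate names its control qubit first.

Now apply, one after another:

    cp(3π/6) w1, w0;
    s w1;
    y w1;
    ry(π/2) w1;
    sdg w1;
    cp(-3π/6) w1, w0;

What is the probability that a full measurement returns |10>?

A full measurement returns |10> with probability 0.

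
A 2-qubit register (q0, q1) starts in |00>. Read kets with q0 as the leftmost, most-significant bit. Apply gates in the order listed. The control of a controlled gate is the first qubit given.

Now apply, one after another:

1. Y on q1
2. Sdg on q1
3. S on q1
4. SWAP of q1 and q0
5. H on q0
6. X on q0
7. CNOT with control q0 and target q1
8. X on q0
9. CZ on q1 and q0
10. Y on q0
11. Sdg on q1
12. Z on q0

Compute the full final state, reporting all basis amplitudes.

The final amplitudes are -sqrt(2)/2 on |00>, 0 on |01>, 0 on |10>, -sqrt(2)*I/2 on |11>.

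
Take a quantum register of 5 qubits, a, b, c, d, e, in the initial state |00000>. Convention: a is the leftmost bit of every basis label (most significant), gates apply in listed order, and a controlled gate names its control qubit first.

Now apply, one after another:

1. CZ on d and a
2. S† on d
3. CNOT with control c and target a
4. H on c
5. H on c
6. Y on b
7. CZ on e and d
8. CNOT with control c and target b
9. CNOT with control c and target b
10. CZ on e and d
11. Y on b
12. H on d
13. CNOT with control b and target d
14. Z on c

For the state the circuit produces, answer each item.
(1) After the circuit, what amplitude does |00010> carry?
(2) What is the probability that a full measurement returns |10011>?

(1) The amplitude on |00010> is sqrt(2)/2. Key observation: steps 6-11 multiply out to the identity, so the circuit reduces to the remaining gates.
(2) A full measurement returns |10011> with probability 0.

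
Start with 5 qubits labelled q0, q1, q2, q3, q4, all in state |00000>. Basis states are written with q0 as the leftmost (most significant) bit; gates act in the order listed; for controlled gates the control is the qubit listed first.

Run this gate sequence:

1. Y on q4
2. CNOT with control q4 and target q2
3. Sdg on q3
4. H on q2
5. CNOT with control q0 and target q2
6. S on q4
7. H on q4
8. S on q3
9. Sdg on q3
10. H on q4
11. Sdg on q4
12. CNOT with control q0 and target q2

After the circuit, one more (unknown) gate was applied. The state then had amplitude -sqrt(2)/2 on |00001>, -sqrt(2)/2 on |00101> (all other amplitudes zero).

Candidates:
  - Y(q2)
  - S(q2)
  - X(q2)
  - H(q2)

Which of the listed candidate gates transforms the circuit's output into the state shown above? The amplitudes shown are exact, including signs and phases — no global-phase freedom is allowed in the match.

It was Y(q2) that produced the state shown. Key observation: steps 5-12 multiply out to the identity, so the circuit reduces to the remaining gates.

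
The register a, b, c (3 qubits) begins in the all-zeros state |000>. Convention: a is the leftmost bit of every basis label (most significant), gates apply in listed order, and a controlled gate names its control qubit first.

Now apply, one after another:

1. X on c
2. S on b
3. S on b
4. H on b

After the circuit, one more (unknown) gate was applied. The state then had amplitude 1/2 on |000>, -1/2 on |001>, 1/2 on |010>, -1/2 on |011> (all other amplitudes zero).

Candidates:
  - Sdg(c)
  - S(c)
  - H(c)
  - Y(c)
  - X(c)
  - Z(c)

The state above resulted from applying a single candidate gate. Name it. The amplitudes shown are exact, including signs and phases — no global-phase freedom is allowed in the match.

The unique candidate consistent with the amplitudes is H(c).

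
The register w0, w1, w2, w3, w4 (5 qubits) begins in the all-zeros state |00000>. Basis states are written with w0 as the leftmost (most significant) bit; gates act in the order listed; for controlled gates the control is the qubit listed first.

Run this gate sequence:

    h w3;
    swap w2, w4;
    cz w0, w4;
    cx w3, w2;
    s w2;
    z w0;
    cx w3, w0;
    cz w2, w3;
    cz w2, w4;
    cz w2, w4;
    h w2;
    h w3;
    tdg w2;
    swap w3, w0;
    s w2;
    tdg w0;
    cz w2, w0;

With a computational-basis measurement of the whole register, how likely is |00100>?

A full measurement returns |00100> with probability 1/8.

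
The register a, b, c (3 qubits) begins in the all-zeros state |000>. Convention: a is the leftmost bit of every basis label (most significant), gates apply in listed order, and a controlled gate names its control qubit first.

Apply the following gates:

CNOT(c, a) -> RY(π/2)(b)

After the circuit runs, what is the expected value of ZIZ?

The expectation value of ZIZ is 1.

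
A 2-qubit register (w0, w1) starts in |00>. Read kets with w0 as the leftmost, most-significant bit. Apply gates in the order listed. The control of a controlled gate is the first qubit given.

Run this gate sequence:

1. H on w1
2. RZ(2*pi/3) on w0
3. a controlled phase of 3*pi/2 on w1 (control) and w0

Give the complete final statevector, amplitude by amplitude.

The resulting statevector has amplitude -sqrt(2)*exp(2*I*pi/3)/2 on |00>, -sqrt(2)*exp(2*I*pi/3)/2 on |01>, 0 on |10>, 0 on |11>.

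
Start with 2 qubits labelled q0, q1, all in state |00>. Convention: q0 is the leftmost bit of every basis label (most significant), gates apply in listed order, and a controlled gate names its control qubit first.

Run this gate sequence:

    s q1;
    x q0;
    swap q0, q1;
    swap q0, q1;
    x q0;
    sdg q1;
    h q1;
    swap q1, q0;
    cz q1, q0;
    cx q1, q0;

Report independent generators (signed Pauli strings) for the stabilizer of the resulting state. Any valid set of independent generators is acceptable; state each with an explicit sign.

The stabilizer group can be generated by +XI, +IZ, among other valid generating sets. Key observation: steps 1-6 multiply out to the identity, so the circuit reduces to the remaining gates.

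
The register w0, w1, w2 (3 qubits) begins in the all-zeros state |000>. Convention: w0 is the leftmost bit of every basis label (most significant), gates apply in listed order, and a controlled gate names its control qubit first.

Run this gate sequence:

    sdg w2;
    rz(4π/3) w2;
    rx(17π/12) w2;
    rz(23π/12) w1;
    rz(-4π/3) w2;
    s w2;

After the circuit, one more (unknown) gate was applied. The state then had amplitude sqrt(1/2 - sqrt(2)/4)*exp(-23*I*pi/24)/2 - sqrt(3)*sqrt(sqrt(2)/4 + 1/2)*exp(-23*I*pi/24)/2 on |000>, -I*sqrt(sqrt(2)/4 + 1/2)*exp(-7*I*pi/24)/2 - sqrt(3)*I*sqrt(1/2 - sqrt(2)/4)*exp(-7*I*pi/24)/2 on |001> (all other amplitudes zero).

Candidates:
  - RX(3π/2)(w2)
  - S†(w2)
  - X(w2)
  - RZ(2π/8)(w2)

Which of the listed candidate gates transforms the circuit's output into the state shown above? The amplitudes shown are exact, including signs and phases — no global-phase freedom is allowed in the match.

The applied gate was S†(w2).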